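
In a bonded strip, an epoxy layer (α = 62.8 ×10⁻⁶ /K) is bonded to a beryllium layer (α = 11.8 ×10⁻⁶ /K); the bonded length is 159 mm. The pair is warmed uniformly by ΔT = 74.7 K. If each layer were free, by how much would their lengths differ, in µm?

606 µm

Δα = |62.8 − 11.8|×10⁻⁶/K = 51.0×10⁻⁶/K.
ΔL_mismatch = Δα·L·ΔT = 51.0×10⁻⁶ × 159.0 mm × 74.7 K = 606 µm.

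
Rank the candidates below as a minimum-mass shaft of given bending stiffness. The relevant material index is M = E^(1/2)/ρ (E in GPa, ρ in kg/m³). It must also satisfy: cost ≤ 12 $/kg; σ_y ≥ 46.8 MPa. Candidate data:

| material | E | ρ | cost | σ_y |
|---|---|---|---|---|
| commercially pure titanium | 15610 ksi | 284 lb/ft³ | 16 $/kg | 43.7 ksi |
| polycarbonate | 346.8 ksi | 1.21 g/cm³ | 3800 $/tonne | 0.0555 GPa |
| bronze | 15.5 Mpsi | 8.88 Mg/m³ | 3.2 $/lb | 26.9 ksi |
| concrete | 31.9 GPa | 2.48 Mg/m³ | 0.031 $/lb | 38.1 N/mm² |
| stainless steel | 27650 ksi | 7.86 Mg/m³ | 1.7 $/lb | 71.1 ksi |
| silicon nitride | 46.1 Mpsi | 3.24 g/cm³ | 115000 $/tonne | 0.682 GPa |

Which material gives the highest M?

stainless steel

Screen on constraints: cost ≤ 12 $/kg; σ_y ≥ 46.8 MPa. Survivors: polycarbonate, bronze, stainless steel.
Putting every candidate on a common basis:
  polycarbonate: E = 2.391 GPa, ρ = 1210 kg/m³
  bronze: E = 106.9 GPa, ρ = 8880 kg/m³
  stainless steel: E = 190.6 GPa, ρ = 7860 kg/m³
  stainless steel: M = 1.76×10⁻³
  polycarbonate: M = 1.28×10⁻³
  bronze: M = 1.16×10⁻³
Stainless steel ranks first.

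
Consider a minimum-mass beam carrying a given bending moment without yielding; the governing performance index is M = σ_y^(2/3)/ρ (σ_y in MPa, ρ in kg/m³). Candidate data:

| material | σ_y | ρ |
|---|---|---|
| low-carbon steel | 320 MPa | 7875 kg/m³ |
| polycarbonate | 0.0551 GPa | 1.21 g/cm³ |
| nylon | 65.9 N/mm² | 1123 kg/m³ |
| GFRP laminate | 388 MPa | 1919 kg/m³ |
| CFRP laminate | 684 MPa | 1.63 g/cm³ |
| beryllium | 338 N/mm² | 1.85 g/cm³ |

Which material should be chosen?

CFRP laminate

Normalizing units and computing the index:
  low-carbon steel: σ_y = 320.0 MPa, ρ = 7875 kg/m³
  polycarbonate: σ_y = 55.10 MPa, ρ = 1210 kg/m³
  nylon: σ_y = 65.90 MPa, ρ = 1123 kg/m³
  GFRP laminate: σ_y = 388.0 MPa, ρ = 1919 kg/m³
  CFRP laminate: σ_y = 684.0 MPa, ρ = 1630 kg/m³
  beryllium: σ_y = 338.0 MPa, ρ = 1850 kg/m³
  CFRP laminate: M = 47.6×10⁻³
  GFRP laminate: M = 27.7×10⁻³
  beryllium: M = 26.2×10⁻³
  nylon: M = 14.5×10⁻³
  polycarbonate: M = 12.0×10⁻³
  low-carbon steel: M = 5.94×10⁻³
The maximum is for CFRP laminate.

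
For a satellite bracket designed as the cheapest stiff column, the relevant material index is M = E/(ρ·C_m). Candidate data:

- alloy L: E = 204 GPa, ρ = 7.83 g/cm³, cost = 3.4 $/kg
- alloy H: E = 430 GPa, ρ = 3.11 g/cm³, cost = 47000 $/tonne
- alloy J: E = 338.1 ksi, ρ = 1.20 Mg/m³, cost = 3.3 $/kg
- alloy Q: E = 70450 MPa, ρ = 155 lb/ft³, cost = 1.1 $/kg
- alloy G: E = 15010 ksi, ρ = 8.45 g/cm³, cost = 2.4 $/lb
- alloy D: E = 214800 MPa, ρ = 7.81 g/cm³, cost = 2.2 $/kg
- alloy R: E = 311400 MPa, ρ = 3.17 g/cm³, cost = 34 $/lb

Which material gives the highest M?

alloy Q

In SI units:
  alloy L: E = 204.0 GPa, ρ = 7830 kg/m³, cost = 3.400 $/kg
  alloy H: E = 430.0 GPa, ρ = 3110 kg/m³, cost = 47.00 $/kg
  alloy J: E = 2.331 GPa, ρ = 1200 kg/m³, cost = 3.300 $/kg
  alloy Q: E = 70.45 GPa, ρ = 2483 kg/m³, cost = 1.100 $/kg
  alloy G: E = 103.5 GPa, ρ = 8450 kg/m³, cost = 5.291 $/kg
  alloy D: E = 214.8 GPa, ρ = 7810 kg/m³, cost = 2.200 $/kg
  alloy R: E = 311.4 GPa, ρ = 3170 kg/m³, cost = 74.96 $/kg
  alloy Q: M = 25.8 MN·m per $
  alloy D: M = 12.5 MN·m per $
  alloy L: M = 7.66 MN·m per $
  alloy H: M = 2.94 MN·m per $
  alloy G: M = 2.31 MN·m per $
  alloy R: M = 1.31 MN·m per $
  alloy J: M = 0.589 MN·m per $
Alloy Q ranks first.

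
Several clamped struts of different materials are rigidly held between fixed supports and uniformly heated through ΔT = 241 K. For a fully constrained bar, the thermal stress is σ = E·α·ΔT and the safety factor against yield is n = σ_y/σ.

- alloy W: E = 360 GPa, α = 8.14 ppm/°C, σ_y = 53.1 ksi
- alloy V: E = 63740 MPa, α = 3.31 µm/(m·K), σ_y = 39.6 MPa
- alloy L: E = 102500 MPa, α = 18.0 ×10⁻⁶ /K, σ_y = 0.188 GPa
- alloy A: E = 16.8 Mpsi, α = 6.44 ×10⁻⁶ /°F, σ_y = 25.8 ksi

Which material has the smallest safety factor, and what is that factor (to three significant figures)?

alloy L, n = 0.423

With everything in SI (GPa, ×10⁻⁶/K, MPa):
  alloy W: E = 360.0, α = 8.14, σ_y = 366.1 → σ = 706 MPa, n = 0.518
  alloy V: E = 63.74, α = 3.31, σ_y = 39.60 → σ = 50.8 MPa, n = 0.779
  alloy L: E = 102.5, α = 18.0, σ_y = 188.0 → σ = 445 MPa, n = 0.423
  alloy A: E = 115.8, α = 11.6, σ_y = 177.9 → σ = 324 MPa, n = 0.550
Smallest n: alloy L with n = 0.423.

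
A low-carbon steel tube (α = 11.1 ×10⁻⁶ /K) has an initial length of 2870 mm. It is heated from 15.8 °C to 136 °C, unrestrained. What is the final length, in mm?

2873.8 mm

ΔT = 136 − 15.8 = 120.2 K.
ΔL = α·L₀·ΔT = 11.1×10⁻⁶ × 2870 mm × 120.2 K = 3.83 mm.
L = L₀ + ΔL = 2870 + 3.83 = 2873.8 mm.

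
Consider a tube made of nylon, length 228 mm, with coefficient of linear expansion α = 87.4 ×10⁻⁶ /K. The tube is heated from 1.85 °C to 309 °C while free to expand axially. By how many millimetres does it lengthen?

ΔT = 309 − 1.85 = 307.1 K.
ΔL = α·L₀·ΔT = 87.4×10⁻⁶ × 228 mm × 307.1 K = 6.12 mm.

6.12 mm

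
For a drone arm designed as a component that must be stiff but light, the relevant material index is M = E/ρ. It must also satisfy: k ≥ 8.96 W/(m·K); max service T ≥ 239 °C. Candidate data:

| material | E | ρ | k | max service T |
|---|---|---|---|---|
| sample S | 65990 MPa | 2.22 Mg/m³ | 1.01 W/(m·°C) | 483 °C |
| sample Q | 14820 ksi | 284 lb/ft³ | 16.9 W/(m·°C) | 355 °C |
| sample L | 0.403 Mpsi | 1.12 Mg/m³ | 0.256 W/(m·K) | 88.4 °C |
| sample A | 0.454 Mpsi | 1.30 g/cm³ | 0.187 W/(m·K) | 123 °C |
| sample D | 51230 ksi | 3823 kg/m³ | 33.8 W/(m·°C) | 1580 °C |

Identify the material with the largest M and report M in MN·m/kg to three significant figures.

Screen on constraints: k ≥ 8.96 W/(m·K); max service T ≥ 239 °C. Survivors: sample Q, sample D.
After converting to SI:
  sample Q: E = 102.2 GPa, ρ = 4549 kg/m³
  sample D: E = 353.2 GPa, ρ = 3823 kg/m³
  sample D: M = 92.4 MN·m/kg
  sample Q: M = 22.5 MN·m/kg
Sample D has the largest M.

sample D, M = 92.4 MN·m/kg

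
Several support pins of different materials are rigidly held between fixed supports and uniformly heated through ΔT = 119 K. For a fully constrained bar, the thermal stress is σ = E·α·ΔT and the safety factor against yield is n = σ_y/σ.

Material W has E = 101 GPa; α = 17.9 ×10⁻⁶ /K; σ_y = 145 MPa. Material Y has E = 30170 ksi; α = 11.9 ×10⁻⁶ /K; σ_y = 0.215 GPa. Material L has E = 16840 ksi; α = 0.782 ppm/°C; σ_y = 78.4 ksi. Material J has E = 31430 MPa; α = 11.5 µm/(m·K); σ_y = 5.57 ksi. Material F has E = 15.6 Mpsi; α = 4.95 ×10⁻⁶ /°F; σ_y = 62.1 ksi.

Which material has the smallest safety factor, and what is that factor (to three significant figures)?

Per material, after unit conversion:
  material W: E = 101.0, α = 17.9, σ_y = 145.0 → σ = 215 MPa, n = 0.674
  material Y: E = 208.0, α = 11.9, σ_y = 215.0 → σ = 295 MPa, n = 0.730
  material L: E = 116.1, α = 0.782, σ_y = 540.5 → σ = 10.8 MPa, n = 50.0
  material J: E = 31.43, α = 11.5, σ_y = 38.40 → σ = 43.0 MPa, n = 0.893
  material F: E = 107.6, α = 8.91, σ_y = 428.2 → σ = 114 MPa, n = 3.75
The minimum is material W at n = 0.674.

material W, n = 0.674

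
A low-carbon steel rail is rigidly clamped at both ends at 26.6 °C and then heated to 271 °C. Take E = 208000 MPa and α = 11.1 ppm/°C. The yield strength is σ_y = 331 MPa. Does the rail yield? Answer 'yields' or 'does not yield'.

yields

E = 208000 MPa = 208.0 GPa.
ΔT = 244.4 K. Constrained thermal stress σ = E·α·ΔT = 208.0×10³ MPa × 11.1×10⁻⁶ × 244.4 = 564 MPa (compressive).
Compare to σ_y = 331 MPa: σ ≥ σ_y, so it yields.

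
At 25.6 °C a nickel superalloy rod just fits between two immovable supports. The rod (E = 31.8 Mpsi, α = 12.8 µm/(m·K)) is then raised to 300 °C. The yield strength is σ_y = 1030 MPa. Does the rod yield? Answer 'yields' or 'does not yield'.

E = 31.8 Mpsi = 219.3 GPa.
ΔT = 274.4 K. Constrained thermal stress σ = E·α·ΔT = 219.3×10³ MPa × 12.8×10⁻⁶ × 274.4 = 770 MPa (compressive).
Compare to σ_y = 1030 MPa: σ < σ_y, so it does not yield.

does not yield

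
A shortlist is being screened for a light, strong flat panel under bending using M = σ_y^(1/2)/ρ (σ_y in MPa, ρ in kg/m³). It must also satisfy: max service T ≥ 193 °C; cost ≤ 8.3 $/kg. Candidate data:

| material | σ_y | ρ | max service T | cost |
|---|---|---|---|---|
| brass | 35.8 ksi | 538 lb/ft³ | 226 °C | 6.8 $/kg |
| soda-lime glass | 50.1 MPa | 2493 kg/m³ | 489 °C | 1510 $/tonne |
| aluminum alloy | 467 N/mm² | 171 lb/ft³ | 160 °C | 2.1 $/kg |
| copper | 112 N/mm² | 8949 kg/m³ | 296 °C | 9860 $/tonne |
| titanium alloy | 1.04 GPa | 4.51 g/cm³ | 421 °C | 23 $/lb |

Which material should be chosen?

soda-lime glass

Screen on constraints: max service T ≥ 193 °C; cost ≤ 8.3 $/kg. Survivors: brass, soda-lime glass.
Normalizing units and computing the index:
  brass: σ_y = 246.8 MPa, ρ = 8618 kg/m³
  soda-lime glass: σ_y = 50.10 MPa, ρ = 2493 kg/m³
  soda-lime glass: M = 2.84×10⁻³
  brass: M = 1.82×10⁻³
Soda-lime glass ranks first.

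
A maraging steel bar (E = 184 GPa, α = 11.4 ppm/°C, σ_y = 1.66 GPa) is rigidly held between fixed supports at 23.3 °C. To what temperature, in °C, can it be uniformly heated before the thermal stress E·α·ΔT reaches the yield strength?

815 °C

σ_y = 1.66 GPa = 1660 MPa.
E·α·ΔT = 1660 MPa ⇒ ΔT = 1660 / (184.0×10³ × 11.4×10⁻⁶) = 791.4 K.
T = 23.3 + 791.4 = 814.7 °C.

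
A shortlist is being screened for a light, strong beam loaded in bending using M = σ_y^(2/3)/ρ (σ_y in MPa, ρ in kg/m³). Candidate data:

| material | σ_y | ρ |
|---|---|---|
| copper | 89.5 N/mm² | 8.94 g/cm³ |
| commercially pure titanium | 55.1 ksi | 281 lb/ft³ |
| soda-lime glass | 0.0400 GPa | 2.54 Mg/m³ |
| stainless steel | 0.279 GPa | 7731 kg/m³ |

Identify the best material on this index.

After converting to SI:
  copper: σ_y = 89.50 MPa, ρ = 8940 kg/m³
  commercially pure titanium: σ_y = 379.9 MPa, ρ = 4501 kg/m³
  soda-lime glass: σ_y = 40.00 MPa, ρ = 2540 kg/m³
  stainless steel: σ_y = 279.0 MPa, ρ = 7731 kg/m³
  commercially pure titanium: M = 11.7×10⁻³
  stainless steel: M = 5.52×10⁻³
  soda-lime glass: M = 4.60×10⁻³
  copper: M = 2.24×10⁻³
Highest index: commercially pure titanium.

commercially pure titanium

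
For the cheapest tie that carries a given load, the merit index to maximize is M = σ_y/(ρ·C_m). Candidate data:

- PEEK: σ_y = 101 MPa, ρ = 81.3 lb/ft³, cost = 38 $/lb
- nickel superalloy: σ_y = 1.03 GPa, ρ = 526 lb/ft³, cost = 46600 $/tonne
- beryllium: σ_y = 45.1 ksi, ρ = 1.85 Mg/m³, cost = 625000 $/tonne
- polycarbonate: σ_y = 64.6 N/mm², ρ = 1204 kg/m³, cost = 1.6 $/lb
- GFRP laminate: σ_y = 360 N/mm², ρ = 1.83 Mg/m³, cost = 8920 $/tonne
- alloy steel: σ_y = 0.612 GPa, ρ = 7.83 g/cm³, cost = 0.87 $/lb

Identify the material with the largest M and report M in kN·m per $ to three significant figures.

Normalizing units and computing the index:
  PEEK: σ_y = 101.0 MPa, ρ = 1302 kg/m³, cost = 83.77 $/kg
  nickel superalloy: σ_y = 1030 MPa, ρ = 8426 kg/m³, cost = 46.60 $/kg
  beryllium: σ_y = 311.0 MPa, ρ = 1850 kg/m³, cost = 625.0 $/kg
  polycarbonate: σ_y = 64.60 MPa, ρ = 1204 kg/m³, cost = 3.527 $/kg
  GFRP laminate: σ_y = 360.0 MPa, ρ = 1830 kg/m³, cost = 8.920 $/kg
  alloy steel: σ_y = 612.0 MPa, ρ = 7830 kg/m³, cost = 1.918 $/kg
  alloy steel: M = 40.8 kN·m per $
  GFRP laminate: M = 22.1 kN·m per $
  polycarbonate: M = 15.2 kN·m per $
  nickel superalloy: M = 2.62 kN·m per $
  PEEK: M = 0.926 kN·m per $
  beryllium: M = 0.269 kN·m per $
The maximum is for alloy steel.

alloy steel, M = 40.8 kN·m per $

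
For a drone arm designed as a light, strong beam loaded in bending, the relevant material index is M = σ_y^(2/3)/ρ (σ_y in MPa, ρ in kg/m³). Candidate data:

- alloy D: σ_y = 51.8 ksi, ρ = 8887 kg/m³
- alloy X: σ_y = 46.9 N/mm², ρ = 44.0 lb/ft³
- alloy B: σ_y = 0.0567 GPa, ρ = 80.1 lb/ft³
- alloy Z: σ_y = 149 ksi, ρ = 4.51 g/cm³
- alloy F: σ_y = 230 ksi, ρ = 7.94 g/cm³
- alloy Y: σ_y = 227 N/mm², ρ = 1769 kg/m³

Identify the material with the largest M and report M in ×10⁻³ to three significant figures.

Normalizing units and computing the index:
  alloy D: σ_y = 357.1 MPa, ρ = 8887 kg/m³
  alloy X: σ_y = 46.90 MPa, ρ = 704.8 kg/m³
  alloy B: σ_y = 56.70 MPa, ρ = 1283 kg/m³
  alloy Z: σ_y = 1027 MPa, ρ = 4510 kg/m³
  alloy F: σ_y = 1586 MPa, ρ = 7940 kg/m³
  alloy Y: σ_y = 227.0 MPa, ρ = 1769 kg/m³
  alloy Z: M = 22.6×10⁻³
  alloy Y: M = 21.0×10⁻³
  alloy X: M = 18.5×10⁻³
  alloy F: M = 17.1×10⁻³
  alloy B: M = 11.5×10⁻³
  alloy D: M = 5.66×10⁻³
Alloy Z ranks first.

alloy Z, M = 22.6×10⁻³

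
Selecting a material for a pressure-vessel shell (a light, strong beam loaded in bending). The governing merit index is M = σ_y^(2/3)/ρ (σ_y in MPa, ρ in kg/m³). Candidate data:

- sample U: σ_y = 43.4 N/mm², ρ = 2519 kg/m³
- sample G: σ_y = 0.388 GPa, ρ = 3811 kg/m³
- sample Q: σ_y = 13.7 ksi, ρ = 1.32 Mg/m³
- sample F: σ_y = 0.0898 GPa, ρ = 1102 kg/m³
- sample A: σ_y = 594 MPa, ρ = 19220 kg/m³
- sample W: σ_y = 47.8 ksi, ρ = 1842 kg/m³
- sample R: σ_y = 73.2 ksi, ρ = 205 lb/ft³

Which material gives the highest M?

sample W

Normalizing units and computing the index:
  sample U: σ_y = 43.40 MPa, ρ = 2519 kg/m³
  sample G: σ_y = 388.0 MPa, ρ = 3811 kg/m³
  sample Q: σ_y = 94.46 MPa, ρ = 1320 kg/m³
  sample F: σ_y = 89.80 MPa, ρ = 1102 kg/m³
  sample A: σ_y = 594.0 MPa, ρ = 19220 kg/m³
  sample W: σ_y = 329.6 MPa, ρ = 1842 kg/m³
  sample R: σ_y = 504.7 MPa, ρ = 3284 kg/m³
  sample W: M = 25.9×10⁻³
  sample R: M = 19.3×10⁻³
  sample F: M = 18.2×10⁻³
  sample Q: M = 15.7×10⁻³
  sample G: M = 14.0×10⁻³
  sample U: M = 4.90×10⁻³
  sample A: M = 3.68×10⁻³
Sample W ranks first.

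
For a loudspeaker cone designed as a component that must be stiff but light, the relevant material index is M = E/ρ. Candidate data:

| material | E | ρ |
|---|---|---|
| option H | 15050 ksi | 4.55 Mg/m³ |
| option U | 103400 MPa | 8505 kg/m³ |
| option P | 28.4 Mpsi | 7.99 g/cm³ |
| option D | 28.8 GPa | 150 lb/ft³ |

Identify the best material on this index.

option P

In SI units:
  option H: E = 103.8 GPa, ρ = 4550 kg/m³
  option U: E = 103.4 GPa, ρ = 8505 kg/m³
  option P: E = 195.8 GPa, ρ = 7990 kg/m³
  option D: E = 28.80 GPa, ρ = 2403 kg/m³
  option P: M = 24.5 MN·m/kg
  option H: M = 22.8 MN·m/kg
  option U: M = 12.2 MN·m/kg
  option D: M = 12.0 MN·m/kg
Highest index: option P.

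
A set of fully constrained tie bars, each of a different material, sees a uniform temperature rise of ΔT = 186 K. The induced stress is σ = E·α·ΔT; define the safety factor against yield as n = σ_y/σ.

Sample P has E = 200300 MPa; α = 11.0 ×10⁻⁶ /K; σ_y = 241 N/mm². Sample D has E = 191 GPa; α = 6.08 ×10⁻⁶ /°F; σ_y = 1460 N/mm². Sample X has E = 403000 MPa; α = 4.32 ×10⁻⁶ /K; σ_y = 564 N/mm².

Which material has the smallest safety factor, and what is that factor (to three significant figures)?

Per material, after unit conversion:
  sample P: E = 200.3, α = 11.0, σ_y = 241.0 → σ = 410 MPa, n = 0.588
  sample D: E = 191.0, α = 10.9, σ_y = 1460 → σ = 389 MPa, n = 3.76
  sample X: E = 403.0, α = 4.32, σ_y = 564.0 → σ = 324 MPa, n = 1.74
Sample P has the lowest safety factor, n = 0.588.

sample P, n = 0.588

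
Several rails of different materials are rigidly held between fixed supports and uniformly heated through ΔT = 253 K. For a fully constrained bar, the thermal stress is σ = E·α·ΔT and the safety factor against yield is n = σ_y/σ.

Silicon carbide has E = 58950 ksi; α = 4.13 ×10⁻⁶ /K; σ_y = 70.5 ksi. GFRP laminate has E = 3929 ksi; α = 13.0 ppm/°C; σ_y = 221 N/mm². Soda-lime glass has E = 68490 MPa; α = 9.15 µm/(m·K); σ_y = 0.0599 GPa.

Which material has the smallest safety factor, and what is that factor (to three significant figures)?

With everything in SI (GPa, ×10⁻⁶/K, MPa):
  silicon carbide: E = 406.4, α = 4.13, σ_y = 486.1 → σ = 425 MPa, n = 1.14
  GFRP laminate: E = 27.09, α = 13.0, σ_y = 221.0 → σ = 89.1 MPa, n = 2.48
  soda-lime glass: E = 68.49, α = 9.15, σ_y = 59.90 → σ = 159 MPa, n = 0.378
The minimum is soda-lime glass at n = 0.378.

soda-lime glass, n = 0.378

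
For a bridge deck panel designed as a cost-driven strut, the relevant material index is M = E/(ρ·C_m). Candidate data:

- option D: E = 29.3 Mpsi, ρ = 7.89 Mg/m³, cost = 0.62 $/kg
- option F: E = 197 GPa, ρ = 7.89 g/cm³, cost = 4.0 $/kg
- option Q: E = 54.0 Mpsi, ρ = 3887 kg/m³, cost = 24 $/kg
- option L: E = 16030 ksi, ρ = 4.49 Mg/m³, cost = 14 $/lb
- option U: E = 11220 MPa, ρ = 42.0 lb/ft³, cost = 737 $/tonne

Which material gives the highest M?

Convert each candidate to consistent units, then evaluate M:
  option D: E = 202.0 GPa, ρ = 7890 kg/m³, cost = 0.6200 $/kg
  option F: E = 197.0 GPa, ρ = 7890 kg/m³, cost = 4.000 $/kg
  option Q: E = 372.3 GPa, ρ = 3887 kg/m³, cost = 24.00 $/kg
  option L: E = 110.5 GPa, ρ = 4490 kg/m³, cost = 30.86 $/kg
  option U: E = 11.22 GPa, ρ = 672.8 kg/m³, cost = 0.7370 $/kg
  option D: M = 41.3 MN·m per $
  option U: M = 22.6 MN·m per $
  option F: M = 6.24 MN·m per $
  option Q: M = 3.99 MN·m per $
  option L: M = 0.798 MN·m per $
Option D has the largest M.

option D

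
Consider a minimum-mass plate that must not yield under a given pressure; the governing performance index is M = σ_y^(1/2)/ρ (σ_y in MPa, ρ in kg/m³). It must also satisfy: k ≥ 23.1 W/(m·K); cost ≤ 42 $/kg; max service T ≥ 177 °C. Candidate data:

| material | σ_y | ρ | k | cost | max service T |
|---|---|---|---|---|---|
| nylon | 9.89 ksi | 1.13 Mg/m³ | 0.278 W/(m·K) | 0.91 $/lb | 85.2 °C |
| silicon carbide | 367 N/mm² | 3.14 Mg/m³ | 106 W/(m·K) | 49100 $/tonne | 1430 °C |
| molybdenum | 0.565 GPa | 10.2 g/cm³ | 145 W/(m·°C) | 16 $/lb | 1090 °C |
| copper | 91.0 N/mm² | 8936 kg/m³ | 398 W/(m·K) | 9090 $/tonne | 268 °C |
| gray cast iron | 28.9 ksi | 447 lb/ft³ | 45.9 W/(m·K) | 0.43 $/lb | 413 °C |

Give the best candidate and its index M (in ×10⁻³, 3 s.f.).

molybdenum, M = 2.33×10⁻³

Screen on constraints: k ≥ 23.1 W/(m·K); cost ≤ 42 $/kg; max service T ≥ 177 °C. Survivors: molybdenum, copper, gray cast iron.
Normalizing units and computing the index:
  molybdenum: σ_y = 565.0 MPa, ρ = 10200 kg/m³
  copper: σ_y = 91.00 MPa, ρ = 8936 kg/m³
  gray cast iron: σ_y = 199.3 MPa, ρ = 7160 kg/m³
  molybdenum: M = 2.33×10⁻³
  gray cast iron: M = 1.97×10⁻³
  copper: M = 1.07×10⁻³
The maximum is for molybdenum.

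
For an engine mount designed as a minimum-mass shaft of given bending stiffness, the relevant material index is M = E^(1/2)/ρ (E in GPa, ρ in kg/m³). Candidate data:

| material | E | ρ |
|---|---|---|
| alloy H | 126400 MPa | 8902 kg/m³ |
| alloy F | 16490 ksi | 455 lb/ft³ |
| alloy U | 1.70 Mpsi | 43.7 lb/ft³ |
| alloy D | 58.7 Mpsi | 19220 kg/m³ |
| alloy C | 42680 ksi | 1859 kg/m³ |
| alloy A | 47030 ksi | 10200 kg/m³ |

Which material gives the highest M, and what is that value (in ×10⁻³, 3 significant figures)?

Putting every candidate on a common basis:
  alloy H: E = 126.4 GPa, ρ = 8902 kg/m³
  alloy F: E = 113.7 GPa, ρ = 7288 kg/m³
  alloy U: E = 11.72 GPa, ρ = 700.0 kg/m³
  alloy D: E = 404.7 GPa, ρ = 19220 kg/m³
  alloy C: E = 294.3 GPa, ρ = 1859 kg/m³
  alloy A: E = 324.3 GPa, ρ = 10200 kg/m³
  alloy C: M = 9.23×10⁻³
  alloy U: M = 4.89×10⁻³
  alloy A: M = 1.77×10⁻³
  alloy F: M = 1.46×10⁻³
  alloy H: M = 1.26×10⁻³
  alloy D: M = 1.05×10⁻³
The maximum is for alloy C.

alloy C, M = 9.23×10⁻³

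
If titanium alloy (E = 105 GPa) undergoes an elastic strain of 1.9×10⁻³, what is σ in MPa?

σ = E·ε = 105000 MPa × 1.9×10⁻³ = 200 MPa.

200 MPa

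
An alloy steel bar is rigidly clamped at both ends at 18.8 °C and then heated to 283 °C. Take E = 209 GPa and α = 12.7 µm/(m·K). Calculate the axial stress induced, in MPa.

701 MPa

ΔT = 264.2 K. Constrained thermal stress σ = E·α·ΔT = 209.0×10³ MPa × 12.7×10⁻⁶ × 264.2 = 701 MPa (compressive).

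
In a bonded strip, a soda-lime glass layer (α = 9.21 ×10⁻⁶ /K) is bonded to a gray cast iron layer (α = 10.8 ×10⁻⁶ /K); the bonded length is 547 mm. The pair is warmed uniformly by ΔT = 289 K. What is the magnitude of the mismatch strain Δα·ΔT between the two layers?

Δα = |9.21 − 10.8|×10⁻⁶/K = 1.59×10⁻⁶/K.
Mismatch strain = Δα·ΔT = 1.59×10⁻⁶ × 289.0 = 4.60×10⁻⁴.

4.60×10⁻⁴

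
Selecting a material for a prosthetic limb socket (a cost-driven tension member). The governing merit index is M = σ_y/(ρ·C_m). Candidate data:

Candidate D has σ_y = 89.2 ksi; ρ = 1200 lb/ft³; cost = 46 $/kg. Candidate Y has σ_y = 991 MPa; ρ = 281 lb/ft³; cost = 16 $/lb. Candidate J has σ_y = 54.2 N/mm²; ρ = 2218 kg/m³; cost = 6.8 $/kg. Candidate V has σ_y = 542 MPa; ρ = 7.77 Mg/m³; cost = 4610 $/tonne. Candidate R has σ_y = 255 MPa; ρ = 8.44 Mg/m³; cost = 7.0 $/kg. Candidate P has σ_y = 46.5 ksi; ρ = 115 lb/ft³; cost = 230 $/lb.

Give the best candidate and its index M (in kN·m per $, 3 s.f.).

candidate V, M = 15.1 kN·m per $

Putting every candidate on a common basis:
  candidate D: σ_y = 615.0 MPa, ρ = 19220 kg/m³, cost = 46.00 $/kg
  candidate Y: σ_y = 991.0 MPa, ρ = 4501 kg/m³, cost = 35.27 $/kg
  candidate J: σ_y = 54.20 MPa, ρ = 2218 kg/m³, cost = 6.800 $/kg
  candidate V: σ_y = 542.0 MPa, ρ = 7770 kg/m³, cost = 4.610 $/kg
  candidate R: σ_y = 255.0 MPa, ρ = 8440 kg/m³, cost = 7.000 $/kg
  candidate P: σ_y = 320.6 MPa, ρ = 1842 kg/m³, cost = 507.1 $/kg
  candidate V: M = 15.1 kN·m per $
  candidate Y: M = 6.24 kN·m per $
  candidate R: M = 4.32 kN·m per $
  candidate J: M = 3.59 kN·m per $
  candidate D: M = 0.696 kN·m per $
  candidate P: M = 0.343 kN·m per $
Candidate V has the largest M.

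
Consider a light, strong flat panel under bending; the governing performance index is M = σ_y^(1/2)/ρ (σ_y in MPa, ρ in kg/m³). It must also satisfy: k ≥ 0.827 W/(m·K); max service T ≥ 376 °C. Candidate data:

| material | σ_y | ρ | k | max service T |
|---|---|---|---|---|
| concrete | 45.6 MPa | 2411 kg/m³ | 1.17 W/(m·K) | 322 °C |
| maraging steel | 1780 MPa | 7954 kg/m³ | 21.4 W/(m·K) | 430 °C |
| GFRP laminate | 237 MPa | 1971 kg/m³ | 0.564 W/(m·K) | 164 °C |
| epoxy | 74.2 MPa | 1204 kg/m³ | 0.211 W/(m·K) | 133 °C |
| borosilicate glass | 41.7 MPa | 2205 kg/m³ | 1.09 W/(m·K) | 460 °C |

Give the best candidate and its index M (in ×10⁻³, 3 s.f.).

Screen on constraints: k ≥ 0.827 W/(m·K); max service T ≥ 376 °C. Survivors: maraging steel, borosilicate glass.
Computing M directly (units already consistent):
  maraging steel: M = 5.30×10⁻³
  borosilicate glass: M = 2.93×10⁻³
The maximum is for maraging steel.

maraging steel, M = 5.30×10⁻³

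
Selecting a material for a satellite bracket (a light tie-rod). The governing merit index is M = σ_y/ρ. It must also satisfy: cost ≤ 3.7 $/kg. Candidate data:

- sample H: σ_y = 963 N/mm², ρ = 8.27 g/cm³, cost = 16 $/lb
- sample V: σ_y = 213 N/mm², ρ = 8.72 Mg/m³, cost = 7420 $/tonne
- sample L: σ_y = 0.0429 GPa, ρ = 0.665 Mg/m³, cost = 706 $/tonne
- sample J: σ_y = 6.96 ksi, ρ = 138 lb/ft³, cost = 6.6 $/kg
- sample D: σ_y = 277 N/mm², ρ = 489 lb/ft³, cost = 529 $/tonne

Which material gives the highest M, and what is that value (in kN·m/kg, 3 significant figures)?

Screen on constraints: cost ≤ 3.7 $/kg. Survivors: sample L, sample D.
Putting every candidate on a common basis:
  sample L: σ_y = 42.90 MPa, ρ = 665.0 kg/m³
  sample D: σ_y = 277.0 MPa, ρ = 7833 kg/m³
  sample L: M = 64.5 kN·m/kg
  sample D: M = 35.4 kN·m/kg
The maximum is for sample L.

sample L, M = 64.5 kN·m/kg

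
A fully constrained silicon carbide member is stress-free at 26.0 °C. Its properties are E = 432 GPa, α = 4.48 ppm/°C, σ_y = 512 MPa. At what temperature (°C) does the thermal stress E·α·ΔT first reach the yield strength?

291 °C

E·α·ΔT = 512.0 MPa ⇒ ΔT = 512.0 / (432.0×10³ × 4.48×10⁻⁶) = 264.6 K.
T = 26.0 + 264.6 = 290.6 °C.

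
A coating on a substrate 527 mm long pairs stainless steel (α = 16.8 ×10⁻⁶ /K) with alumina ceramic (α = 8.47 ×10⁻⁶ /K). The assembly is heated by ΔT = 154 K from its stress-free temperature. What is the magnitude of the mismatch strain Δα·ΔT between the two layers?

1.28×10⁻³

Δα = |16.8 − 8.47|×10⁻⁶/K = 8.33×10⁻⁶/K.
Mismatch strain = Δα·ΔT = 8.33×10⁻⁶ × 154.0 = 1.28×10⁻³.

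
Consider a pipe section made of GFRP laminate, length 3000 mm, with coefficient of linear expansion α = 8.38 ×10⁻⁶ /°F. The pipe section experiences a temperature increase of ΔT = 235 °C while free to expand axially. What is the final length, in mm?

Convert α: 8.38×10⁻⁶/°F × (9/5) = 15.1×10⁻⁶/K.
ΔL = α·L₀·ΔT = 15.1×10⁻⁶ × 3000 mm × 235.0 K = 10.6 mm.
L = L₀ + ΔL = 3000 + 10.6 = 3010.6 mm.

3010.6 mm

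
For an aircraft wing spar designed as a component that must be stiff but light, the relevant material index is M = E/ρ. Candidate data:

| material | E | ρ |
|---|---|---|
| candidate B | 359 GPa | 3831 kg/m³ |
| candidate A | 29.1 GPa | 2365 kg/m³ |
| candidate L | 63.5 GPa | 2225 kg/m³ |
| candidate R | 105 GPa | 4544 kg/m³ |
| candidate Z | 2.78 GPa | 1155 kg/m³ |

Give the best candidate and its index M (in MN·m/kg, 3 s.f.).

candidate B, M = 93.7 MN·m/kg

Computing M directly (units already consistent):
  candidate B: M = 93.7 MN·m/kg
  candidate L: M = 28.5 MN·m/kg
  candidate R: M = 23.1 MN·m/kg
  candidate A: M = 12.3 MN·m/kg
  candidate Z: M = 2.41 MN·m/kg
Candidate B ranks first.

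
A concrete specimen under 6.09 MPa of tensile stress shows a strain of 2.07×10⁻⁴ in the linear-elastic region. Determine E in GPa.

E = σ/ε = 6.09 MPa / 2.07×10⁻⁴ = 29420 MPa = 29.4 GPa.

29.4 GPa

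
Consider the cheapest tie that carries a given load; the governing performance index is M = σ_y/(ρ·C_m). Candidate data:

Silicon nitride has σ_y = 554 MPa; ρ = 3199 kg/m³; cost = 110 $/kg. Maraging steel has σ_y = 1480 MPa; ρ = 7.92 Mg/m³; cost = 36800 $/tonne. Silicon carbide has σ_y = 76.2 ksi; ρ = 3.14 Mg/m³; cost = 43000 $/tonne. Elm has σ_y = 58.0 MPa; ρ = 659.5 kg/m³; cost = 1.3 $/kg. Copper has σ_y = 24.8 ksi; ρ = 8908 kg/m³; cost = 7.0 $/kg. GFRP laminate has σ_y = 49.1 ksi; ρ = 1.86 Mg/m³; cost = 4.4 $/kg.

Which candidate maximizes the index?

After converting to SI:
  silicon nitride: σ_y = 554.0 MPa, ρ = 3199 kg/m³, cost = 110.0 $/kg
  maraging steel: σ_y = 1480 MPa, ρ = 7920 kg/m³, cost = 36.80 $/kg
  silicon carbide: σ_y = 525.4 MPa, ρ = 3140 kg/m³, cost = 43.00 $/kg
  elm: σ_y = 58.00 MPa, ρ = 659.5 kg/m³, cost = 1.300 $/kg
  copper: σ_y = 171.0 MPa, ρ = 8908 kg/m³, cost = 7.000 $/kg
  GFRP laminate: σ_y = 338.5 MPa, ρ = 1860 kg/m³, cost = 4.400 $/kg
  elm: M = 67.7 kN·m per $
  GFRP laminate: M = 41.4 kN·m per $
  maraging steel: M = 5.08 kN·m per $
  silicon carbide: M = 3.89 kN·m per $
  copper: M = 2.74 kN·m per $
  silicon nitride: M = 1.57 kN·m per $
Elm ranks first.

elm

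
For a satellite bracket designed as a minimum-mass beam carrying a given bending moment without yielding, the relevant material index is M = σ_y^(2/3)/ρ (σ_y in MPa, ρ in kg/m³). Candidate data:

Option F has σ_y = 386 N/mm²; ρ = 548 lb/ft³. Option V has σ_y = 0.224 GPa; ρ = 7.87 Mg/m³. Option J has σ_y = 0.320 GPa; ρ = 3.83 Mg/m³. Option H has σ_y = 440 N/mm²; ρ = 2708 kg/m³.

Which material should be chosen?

Normalizing units and computing the index:
  option F: σ_y = 386.0 MPa, ρ = 8778 kg/m³
  option V: σ_y = 224.0 MPa, ρ = 7870 kg/m³
  option J: σ_y = 320.0 MPa, ρ = 3830 kg/m³
  option H: σ_y = 440.0 MPa, ρ = 2708 kg/m³
  option H: M = 21.4×10⁻³
  option J: M = 12.2×10⁻³
  option F: M = 6.04×10⁻³
  option V: M = 4.69×10⁻³
Highest index: option H.

option H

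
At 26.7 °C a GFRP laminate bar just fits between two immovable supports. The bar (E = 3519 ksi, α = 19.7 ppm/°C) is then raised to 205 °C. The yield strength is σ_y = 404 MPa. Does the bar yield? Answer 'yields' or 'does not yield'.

does not yield

E = 3519 ksi = 24.26 GPa.
ΔT = 178.3 K. Constrained thermal stress σ = E·α·ΔT = 24.26×10³ MPa × 19.7×10⁻⁶ × 178.3 = 85.2 MPa (compressive).
Compare to σ_y = 404 MPa: σ < σ_y, so it does not yield.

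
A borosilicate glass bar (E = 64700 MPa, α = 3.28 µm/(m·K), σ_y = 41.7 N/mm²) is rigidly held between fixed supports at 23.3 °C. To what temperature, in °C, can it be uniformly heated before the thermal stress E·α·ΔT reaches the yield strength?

E = 64700 MPa = 64.70 GPa.
σ_y = 41.7 N/mm² = 41.70 MPa.
E·α·ΔT = 41.70 MPa ⇒ ΔT = 41.70 / (64.70×10³ × 3.28×10⁻⁶) = 196.5 K.
T = 23.3 + 196.5 = 219.8 °C.

220 °C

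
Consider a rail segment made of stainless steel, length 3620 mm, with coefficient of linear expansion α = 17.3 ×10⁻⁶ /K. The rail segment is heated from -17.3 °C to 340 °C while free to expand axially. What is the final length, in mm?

ΔT = 340 − (-17.3) = 357.3 K.
ΔL = α·L₀·ΔT = 17.3×10⁻⁶ × 3620 mm × 357.3 K = 22.4 mm.
L = L₀ + ΔL = 3620 + 22.4 = 3642.4 mm.

3642.4 mm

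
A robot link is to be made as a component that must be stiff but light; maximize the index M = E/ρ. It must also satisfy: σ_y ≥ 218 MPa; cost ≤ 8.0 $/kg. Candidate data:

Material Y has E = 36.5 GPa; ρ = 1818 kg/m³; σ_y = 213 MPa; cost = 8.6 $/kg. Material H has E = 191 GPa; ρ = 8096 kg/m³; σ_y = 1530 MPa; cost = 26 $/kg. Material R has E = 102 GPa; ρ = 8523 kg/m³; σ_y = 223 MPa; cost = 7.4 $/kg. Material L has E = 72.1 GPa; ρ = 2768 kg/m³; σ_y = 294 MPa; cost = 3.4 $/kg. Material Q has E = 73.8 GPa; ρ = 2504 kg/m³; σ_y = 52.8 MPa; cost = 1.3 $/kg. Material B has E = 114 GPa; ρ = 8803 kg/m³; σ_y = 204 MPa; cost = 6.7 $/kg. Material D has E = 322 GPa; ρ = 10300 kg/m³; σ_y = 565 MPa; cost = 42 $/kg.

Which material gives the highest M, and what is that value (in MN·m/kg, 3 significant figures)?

Screen on constraints: σ_y ≥ 218 MPa; cost ≤ 8.0 $/kg. Survivors: material R, material L.
Evaluate M for each candidate:
  material L: M = 26.0 MN·m/kg
  material R: M = 12.0 MN·m/kg
Material L has the largest M.

material L, M = 26.0 MN·m/kg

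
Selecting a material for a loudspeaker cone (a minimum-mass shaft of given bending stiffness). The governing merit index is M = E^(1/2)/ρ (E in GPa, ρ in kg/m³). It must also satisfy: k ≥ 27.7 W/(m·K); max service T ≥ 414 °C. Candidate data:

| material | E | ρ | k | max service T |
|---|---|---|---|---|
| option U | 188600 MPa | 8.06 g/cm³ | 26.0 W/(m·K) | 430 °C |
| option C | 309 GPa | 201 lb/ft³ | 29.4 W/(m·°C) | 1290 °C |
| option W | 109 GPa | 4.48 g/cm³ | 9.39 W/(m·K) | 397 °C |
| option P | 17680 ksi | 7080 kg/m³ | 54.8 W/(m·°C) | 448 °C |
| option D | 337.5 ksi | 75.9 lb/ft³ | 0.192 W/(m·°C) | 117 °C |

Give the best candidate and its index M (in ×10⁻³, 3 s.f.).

option C, M = 5.46×10⁻³

Screen on constraints: k ≥ 27.7 W/(m·K); max service T ≥ 414 °C. Survivors: option C, option P.
In SI units:
  option C: E = 309.0 GPa, ρ = 3220 kg/m³
  option P: E = 121.9 GPa, ρ = 7080 kg/m³
  option C: M = 5.46×10⁻³
  option P: M = 1.56×10⁻³
Option C has the largest M.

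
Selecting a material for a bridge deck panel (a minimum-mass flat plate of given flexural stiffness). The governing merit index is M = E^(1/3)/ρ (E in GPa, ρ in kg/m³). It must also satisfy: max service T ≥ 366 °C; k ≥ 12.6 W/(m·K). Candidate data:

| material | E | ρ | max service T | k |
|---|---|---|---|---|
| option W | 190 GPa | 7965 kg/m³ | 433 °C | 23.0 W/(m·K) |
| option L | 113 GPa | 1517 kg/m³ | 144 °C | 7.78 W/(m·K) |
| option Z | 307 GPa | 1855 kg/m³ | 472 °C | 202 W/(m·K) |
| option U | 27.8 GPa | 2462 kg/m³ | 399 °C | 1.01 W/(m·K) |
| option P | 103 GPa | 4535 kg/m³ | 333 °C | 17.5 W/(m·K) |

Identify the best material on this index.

option Z

Screen on constraints: max service T ≥ 366 °C; k ≥ 12.6 W/(m·K). Survivors: option W, option Z.
Evaluate M for each candidate:
  option Z: M = 3.64×10⁻³
  option W: M = 0.722×10⁻³
Option Z ranks first.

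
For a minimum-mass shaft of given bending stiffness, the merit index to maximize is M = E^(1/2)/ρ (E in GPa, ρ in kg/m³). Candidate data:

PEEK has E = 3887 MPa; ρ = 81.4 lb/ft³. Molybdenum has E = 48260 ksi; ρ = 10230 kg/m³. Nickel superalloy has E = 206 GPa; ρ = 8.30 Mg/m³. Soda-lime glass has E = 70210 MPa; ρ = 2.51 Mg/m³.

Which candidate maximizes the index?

After converting to SI:
  PEEK: E = 3.887 GPa, ρ = 1304 kg/m³
  molybdenum: E = 332.7 GPa, ρ = 10230 kg/m³
  nickel superalloy: E = 206.0 GPa, ρ = 8300 kg/m³
  soda-lime glass: E = 70.21 GPa, ρ = 2510 kg/m³
  soda-lime glass: M = 3.34×10⁻³
  molybdenum: M = 1.78×10⁻³
  nickel superalloy: M = 1.73×10⁻³
  PEEK: M = 1.51×10⁻³
The maximum is for soda-lime glass.

soda-lime glass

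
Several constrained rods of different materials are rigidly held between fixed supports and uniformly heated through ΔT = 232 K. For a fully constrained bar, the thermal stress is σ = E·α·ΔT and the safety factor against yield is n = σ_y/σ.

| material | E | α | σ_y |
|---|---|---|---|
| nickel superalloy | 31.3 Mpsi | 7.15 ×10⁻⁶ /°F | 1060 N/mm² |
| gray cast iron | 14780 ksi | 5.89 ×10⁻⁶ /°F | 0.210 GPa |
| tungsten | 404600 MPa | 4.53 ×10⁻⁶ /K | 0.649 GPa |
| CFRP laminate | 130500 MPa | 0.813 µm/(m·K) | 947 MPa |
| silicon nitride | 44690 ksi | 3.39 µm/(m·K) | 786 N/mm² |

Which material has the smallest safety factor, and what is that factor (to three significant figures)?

In consistent units (E in GPa, α in ×10⁻⁶/K, σ_y in MPa):
  nickel superalloy: E = 215.8, α = 12.9, σ_y = 1060 → σ = 644 MPa, n = 1.65
  gray cast iron: E = 101.9, α = 10.6, σ_y = 210.0 → σ = 251 MPa, n = 0.838
  tungsten: E = 404.6, α = 4.53, σ_y = 649.0 → σ = 425 MPa, n = 1.53
  CFRP laminate: E = 130.5, α = 0.813, σ_y = 947.0 → σ = 24.6 MPa, n = 38.5
  silicon nitride: E = 308.1, α = 3.39, σ_y = 786.0 → σ = 242 MPa, n = 3.24
Smallest n: gray cast iron with n = 0.838.

gray cast iron, n = 0.838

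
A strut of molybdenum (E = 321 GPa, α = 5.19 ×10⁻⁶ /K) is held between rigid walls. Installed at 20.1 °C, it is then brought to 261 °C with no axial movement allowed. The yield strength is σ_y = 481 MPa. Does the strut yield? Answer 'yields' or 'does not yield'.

ΔT = 240.9 K. Constrained thermal stress σ = E·α·ΔT = 321.0×10³ MPa × 5.19×10⁻⁶ × 240.9 = 401 MPa (compressive).
Compare to σ_y = 481 MPa: σ < σ_y, so it does not yield.

does not yield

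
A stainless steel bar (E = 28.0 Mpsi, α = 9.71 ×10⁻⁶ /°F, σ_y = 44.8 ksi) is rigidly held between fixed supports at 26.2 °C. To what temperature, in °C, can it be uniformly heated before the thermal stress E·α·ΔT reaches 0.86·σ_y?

105 °C

E = 28.0 Mpsi = 193.1 GPa.
α = 9.71×10⁻⁶/°F × 9/5 = 17.5×10⁻⁶/K.
σ_y = 44.8 ksi = 308.9 MPa.
E·α·ΔT = 265.6 MPa ⇒ ΔT = 265.6 / (193.1×10³ × 17.5×10⁻⁶) = 78.73 K.
T = 26.2 + 78.73 = 104.9 °C.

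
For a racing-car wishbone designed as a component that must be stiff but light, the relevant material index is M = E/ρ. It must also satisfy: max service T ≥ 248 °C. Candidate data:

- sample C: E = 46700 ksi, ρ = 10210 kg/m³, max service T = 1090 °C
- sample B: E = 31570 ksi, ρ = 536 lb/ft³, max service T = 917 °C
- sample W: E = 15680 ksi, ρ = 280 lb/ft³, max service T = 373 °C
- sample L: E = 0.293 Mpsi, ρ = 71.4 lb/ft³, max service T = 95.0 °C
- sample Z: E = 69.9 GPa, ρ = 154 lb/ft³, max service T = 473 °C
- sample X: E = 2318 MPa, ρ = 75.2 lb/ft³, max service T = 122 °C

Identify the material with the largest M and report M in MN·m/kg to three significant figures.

sample C, M = 31.5 MN·m/kg

Screen on constraints: max service T ≥ 248 °C. Survivors: sample C, sample B, sample W, sample Z.
Normalizing units and computing the index:
  sample C: E = 322.0 GPa, ρ = 10210 kg/m³
  sample B: E = 217.7 GPa, ρ = 8586 kg/m³
  sample W: E = 108.1 GPa, ρ = 4485 kg/m³
  sample Z: E = 69.90 GPa, ρ = 2467 kg/m³
  sample C: M = 31.5 MN·m/kg
  sample Z: M = 28.3 MN·m/kg
  sample B: M = 25.4 MN·m/kg
  sample W: M = 24.1 MN·m/kg
Sample C has the largest M.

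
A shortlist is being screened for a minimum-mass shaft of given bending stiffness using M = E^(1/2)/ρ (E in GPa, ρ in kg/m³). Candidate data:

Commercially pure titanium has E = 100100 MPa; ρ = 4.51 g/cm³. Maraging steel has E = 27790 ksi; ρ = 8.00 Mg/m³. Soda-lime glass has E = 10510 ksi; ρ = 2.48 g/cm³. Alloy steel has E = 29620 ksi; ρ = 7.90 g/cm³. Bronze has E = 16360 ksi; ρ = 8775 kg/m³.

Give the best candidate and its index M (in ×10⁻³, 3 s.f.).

After converting to SI:
  commercially pure titanium: E = 100.1 GPa, ρ = 4510 kg/m³
  maraging steel: E = 191.6 GPa, ρ = 8000 kg/m³
  soda-lime glass: E = 72.46 GPa, ρ = 2480 kg/m³
  alloy steel: E = 204.2 GPa, ρ = 7900 kg/m³
  bronze: E = 112.8 GPa, ρ = 8775 kg/m³
  soda-lime glass: M = 3.43×10⁻³
  commercially pure titanium: M = 2.22×10⁻³
  alloy steel: M = 1.81×10⁻³
  maraging steel: M = 1.73×10⁻³
  bronze: M = 1.21×10⁻³
Highest index: soda-lime glass.

soda-lime glass, M = 3.43×10⁻³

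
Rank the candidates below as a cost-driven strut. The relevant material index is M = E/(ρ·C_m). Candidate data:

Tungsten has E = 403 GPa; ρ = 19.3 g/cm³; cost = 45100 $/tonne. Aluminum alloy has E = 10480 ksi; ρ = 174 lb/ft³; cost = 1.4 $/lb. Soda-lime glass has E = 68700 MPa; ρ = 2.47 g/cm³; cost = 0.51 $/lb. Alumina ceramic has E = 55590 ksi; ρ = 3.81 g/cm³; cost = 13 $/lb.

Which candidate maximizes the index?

In SI units:
  tungsten: E = 403.0 GPa, ρ = 19300 kg/m³, cost = 45.10 $/kg
  aluminum alloy: E = 72.26 GPa, ρ = 2787 kg/m³, cost = 3.086 $/kg
  soda-lime glass: E = 68.70 GPa, ρ = 2470 kg/m³, cost = 1.124 $/kg
  alumina ceramic: E = 383.3 GPa, ρ = 3810 kg/m³, cost = 28.66 $/kg
  soda-lime glass: M = 24.7 MN·m per $
  aluminum alloy: M = 8.40 MN·m per $
  alumina ceramic: M = 3.51 MN·m per $
  tungsten: M = 0.463 MN·m per $
Soda-lime glass has the largest M.

soda-lime glass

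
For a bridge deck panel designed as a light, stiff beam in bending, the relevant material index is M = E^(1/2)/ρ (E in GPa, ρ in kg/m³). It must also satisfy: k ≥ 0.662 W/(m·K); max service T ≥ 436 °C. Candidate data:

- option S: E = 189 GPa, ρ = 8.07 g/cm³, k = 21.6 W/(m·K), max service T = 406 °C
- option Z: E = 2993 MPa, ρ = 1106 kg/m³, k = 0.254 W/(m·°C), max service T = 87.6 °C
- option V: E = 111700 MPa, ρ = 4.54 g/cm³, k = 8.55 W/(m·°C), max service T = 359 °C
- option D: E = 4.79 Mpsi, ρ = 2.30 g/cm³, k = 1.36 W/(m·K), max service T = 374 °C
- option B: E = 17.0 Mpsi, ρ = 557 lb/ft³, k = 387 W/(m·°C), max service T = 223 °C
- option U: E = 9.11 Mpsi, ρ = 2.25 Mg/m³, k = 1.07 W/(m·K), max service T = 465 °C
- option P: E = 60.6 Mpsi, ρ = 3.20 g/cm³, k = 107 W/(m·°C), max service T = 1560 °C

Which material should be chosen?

option P

Screen on constraints: k ≥ 0.662 W/(m·K); max service T ≥ 436 °C. Survivors: option U, option P.
Putting every candidate on a common basis:
  option U: E = 62.81 GPa, ρ = 2250 kg/m³
  option P: E = 417.8 GPa, ρ = 3200 kg/m³
  option P: M = 6.39×10⁻³
  option U: M = 3.52×10⁻³
Option P ranks first.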